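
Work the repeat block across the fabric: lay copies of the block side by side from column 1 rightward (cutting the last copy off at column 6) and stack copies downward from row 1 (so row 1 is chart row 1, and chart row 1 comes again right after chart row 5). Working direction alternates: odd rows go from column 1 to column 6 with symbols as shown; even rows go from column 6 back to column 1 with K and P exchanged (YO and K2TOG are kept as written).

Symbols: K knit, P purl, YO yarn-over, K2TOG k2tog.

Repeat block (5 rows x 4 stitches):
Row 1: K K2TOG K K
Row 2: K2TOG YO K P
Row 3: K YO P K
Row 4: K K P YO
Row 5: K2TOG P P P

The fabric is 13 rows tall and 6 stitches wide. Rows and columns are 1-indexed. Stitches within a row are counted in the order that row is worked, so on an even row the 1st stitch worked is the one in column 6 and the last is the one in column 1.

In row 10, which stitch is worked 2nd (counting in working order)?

For row 10: chart row = ((10-1) mod 5) + 1 = 5; this is a WS (even) row.
Chart row 5 tiled across columns 1-6: K2TOG P P P K2TOG P
Wrong side: read the tiled row from column 6 down to 1 and exchange K with P (leave YO, K2TOG).
Row 10 as worked: K K2TOG K K K K2TOG
The 2nd stitch worked is K2TOG.

== STITCH ==
K2TOG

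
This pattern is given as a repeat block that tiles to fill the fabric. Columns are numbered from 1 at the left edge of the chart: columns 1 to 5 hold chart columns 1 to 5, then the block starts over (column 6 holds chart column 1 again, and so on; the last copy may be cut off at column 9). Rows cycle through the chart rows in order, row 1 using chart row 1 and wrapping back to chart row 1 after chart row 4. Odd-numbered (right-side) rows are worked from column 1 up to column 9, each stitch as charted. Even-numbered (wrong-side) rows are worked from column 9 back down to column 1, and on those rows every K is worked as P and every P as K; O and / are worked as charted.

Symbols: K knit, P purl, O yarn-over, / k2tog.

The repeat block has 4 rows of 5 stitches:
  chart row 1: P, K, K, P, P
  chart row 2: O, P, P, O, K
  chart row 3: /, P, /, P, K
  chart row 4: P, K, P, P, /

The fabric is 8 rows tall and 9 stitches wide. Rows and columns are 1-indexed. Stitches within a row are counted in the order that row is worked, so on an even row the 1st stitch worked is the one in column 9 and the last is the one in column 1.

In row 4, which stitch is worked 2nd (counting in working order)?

Result:
K

Derivation:
Row 4: (4-1) mod 4 = 3, so use chart row 4. Even row -> WS.
Chart row 4 tiled across columns 1-9: P K P P / P K P P
WS: work from column 9 back to column 1 (reverse the tiled row), swapping K<->P (O and / unchanged).
Row 4 as worked: K K P K / K K P K
The 2nd stitch worked is K.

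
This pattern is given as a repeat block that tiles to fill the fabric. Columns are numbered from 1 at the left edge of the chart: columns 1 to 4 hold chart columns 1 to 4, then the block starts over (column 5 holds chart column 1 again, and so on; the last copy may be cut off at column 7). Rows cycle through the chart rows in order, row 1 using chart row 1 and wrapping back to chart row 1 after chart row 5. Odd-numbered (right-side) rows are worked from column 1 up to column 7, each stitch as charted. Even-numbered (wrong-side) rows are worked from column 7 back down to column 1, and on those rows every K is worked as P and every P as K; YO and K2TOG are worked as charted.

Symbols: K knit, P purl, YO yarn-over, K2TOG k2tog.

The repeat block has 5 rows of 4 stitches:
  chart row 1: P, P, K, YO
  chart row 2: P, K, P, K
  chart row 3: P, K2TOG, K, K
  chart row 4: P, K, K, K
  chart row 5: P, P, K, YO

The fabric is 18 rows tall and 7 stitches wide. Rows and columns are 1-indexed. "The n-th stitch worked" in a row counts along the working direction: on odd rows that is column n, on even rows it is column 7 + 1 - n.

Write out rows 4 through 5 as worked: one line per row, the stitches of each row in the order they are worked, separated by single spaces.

Result:
P P K P P P K
P P K YO P P K

Derivation:
Row 4: chart row 4, WS - tiled (columns 1-7): P K K K P K K; work from column 7 back to 1 with K<->P swapped.
Row 5: chart row 5, RS - tile across columns 1-7 and work as-is.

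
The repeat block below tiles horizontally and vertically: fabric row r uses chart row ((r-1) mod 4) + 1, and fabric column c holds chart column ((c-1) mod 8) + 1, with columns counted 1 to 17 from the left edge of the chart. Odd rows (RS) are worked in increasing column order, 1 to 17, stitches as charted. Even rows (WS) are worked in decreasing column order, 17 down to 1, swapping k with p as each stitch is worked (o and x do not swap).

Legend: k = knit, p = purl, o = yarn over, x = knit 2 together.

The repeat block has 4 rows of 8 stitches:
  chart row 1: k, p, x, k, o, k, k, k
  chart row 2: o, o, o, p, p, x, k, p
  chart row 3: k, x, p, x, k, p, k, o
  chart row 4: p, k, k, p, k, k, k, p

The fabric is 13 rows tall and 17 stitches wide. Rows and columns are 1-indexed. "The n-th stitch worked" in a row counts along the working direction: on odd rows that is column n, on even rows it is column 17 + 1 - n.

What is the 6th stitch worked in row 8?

Row 8: (8-1) mod 4 = 3, so use chart row 4. Even row -> WS.
Chart row 4 tiled across columns 1-17: p k k p k k k p p k k p k k k p p
WS: work from column 17 back to column 1 (reverse the tiled row), swapping k<->p (o and x unchanged).
Row 8 as worked: k k p p p k p p k k p p p k p p k
The 6th stitch worked is k.

Stitch:
k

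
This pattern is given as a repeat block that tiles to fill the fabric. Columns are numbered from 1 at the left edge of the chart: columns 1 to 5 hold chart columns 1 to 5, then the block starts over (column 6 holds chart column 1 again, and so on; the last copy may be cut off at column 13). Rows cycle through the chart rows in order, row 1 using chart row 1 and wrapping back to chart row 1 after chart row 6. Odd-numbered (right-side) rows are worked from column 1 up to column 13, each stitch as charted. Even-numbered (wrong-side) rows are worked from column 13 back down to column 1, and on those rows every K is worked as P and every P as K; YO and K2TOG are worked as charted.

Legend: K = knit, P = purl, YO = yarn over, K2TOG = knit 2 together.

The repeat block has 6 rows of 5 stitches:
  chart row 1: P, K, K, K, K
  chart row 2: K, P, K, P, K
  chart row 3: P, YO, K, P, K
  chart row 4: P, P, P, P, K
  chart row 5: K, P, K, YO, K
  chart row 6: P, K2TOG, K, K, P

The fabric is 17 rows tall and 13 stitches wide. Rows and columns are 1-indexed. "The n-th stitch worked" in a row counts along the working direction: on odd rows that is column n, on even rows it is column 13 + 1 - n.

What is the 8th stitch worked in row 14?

Row 14 uses chart row ((14-1) mod 6)+1 = 2. Row 14 is even, so WS.
Chart row 2 tiled across columns 1-13: K P K P K K P K P K K P K
WS row: flip the tiled sequence (start at column 13) and apply K<->P; YO and K2TOG stay.
Row 14 as worked: P K P P K P K P P K P K P
The 8th stitch worked is P.

Stitch:
P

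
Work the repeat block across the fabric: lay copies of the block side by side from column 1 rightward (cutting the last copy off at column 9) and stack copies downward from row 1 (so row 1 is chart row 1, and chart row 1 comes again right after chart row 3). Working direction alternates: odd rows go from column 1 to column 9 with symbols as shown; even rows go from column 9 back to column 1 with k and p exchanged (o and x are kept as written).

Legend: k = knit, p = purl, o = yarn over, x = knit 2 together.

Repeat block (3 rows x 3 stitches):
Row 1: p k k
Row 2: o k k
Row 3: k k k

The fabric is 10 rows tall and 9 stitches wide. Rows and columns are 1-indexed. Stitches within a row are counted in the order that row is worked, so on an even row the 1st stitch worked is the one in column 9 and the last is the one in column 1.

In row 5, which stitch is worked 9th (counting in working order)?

For row 5: chart row = ((5-1) mod 3) + 1 = 2; this is a RS (odd) row.
Chart row 2 tiled across columns 1-9: o k k o k k o k k
Right side: take the tiled row as-is (worked left to right from column 1).
Stitch 9 in working order -> k

Stitch:
k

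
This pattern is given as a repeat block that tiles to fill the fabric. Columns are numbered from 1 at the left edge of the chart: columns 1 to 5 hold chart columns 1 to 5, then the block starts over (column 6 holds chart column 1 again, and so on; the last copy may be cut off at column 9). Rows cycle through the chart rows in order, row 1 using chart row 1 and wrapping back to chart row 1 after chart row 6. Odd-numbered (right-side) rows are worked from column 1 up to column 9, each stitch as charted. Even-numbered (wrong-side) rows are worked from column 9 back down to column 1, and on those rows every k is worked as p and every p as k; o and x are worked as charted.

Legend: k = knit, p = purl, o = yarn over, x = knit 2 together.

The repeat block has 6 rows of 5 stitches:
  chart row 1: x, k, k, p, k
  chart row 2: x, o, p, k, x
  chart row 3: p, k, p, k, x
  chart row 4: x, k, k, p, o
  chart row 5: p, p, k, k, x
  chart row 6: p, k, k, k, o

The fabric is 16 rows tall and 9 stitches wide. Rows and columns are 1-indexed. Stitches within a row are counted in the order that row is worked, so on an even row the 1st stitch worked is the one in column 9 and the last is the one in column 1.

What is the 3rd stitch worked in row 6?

For row 6: chart row = ((6-1) mod 6) + 1 = 6; this is a WS (even) row.
Chart row 6 tiled across columns 1-9: p k k k o p k k k
Wrong side: read the tiled row from column 9 down to 1 and exchange k with p (leave o, x).
Row 6 as worked: p p p k o p p p k
Stitch 3 in working order -> p

Result:
p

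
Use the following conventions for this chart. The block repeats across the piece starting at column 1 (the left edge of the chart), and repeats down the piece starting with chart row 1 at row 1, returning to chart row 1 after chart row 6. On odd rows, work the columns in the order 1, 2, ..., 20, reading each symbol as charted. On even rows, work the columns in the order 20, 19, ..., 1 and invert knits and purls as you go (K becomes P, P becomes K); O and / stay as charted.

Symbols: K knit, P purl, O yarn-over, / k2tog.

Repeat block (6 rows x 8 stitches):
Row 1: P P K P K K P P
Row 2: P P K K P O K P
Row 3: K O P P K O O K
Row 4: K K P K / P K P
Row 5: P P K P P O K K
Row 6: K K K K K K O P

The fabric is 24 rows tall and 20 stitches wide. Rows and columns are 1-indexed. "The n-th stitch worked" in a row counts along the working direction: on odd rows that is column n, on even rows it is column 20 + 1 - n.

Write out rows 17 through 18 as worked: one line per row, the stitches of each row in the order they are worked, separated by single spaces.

Rows as worked:
P P K P P O K K P P K P P O K K P P K P
P P P P K O P P P P P P K O P P P P P P

Derivation:
Row 17: chart row 5, RS - tile across columns 1-20 and work as-is.
Row 18: chart row 6, WS - tiled (columns 1-20): K K K K K K O P K K K K K K O P K K K K; work from column 20 back to 1 with K<->P swapped.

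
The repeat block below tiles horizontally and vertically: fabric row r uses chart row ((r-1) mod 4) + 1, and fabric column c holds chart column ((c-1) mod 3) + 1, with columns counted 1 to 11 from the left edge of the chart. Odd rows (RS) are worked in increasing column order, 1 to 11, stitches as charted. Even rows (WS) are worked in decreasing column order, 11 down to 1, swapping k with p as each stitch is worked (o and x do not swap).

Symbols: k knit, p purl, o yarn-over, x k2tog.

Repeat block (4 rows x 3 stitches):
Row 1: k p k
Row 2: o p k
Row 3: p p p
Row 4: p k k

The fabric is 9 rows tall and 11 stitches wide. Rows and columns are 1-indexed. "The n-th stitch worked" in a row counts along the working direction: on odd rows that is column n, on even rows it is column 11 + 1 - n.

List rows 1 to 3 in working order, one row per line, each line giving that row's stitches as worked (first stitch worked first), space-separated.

== ROWS AS WORKED ==
k p k k p k k p k k p
k o p k o p k o p k o
p p p p p p p p p p p

Derivation:
Row 1: chart row 1, RS - tile across columns 1-11 and work as-is.
Row 2: chart row 2, WS - tiled (columns 1-11): o p k o p k o p k o p; work from column 11 back to 1 with k<->p swapped.
Row 3: chart row 3, RS - tile across columns 1-11 and work as-is.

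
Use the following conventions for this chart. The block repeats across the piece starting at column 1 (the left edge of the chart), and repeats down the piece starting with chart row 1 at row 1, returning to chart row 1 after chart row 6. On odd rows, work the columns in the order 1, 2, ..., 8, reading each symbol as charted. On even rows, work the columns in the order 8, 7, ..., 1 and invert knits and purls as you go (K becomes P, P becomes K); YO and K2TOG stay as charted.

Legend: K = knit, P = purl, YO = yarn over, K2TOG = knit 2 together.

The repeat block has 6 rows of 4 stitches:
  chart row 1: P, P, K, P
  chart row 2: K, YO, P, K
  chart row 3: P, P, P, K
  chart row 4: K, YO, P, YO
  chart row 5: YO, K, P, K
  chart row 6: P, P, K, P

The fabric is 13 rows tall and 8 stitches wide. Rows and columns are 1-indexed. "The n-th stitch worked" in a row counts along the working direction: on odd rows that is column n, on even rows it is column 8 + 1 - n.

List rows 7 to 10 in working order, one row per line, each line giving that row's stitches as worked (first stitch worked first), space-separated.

Row 7: chart row 1, RS - tile across columns 1-8 and work as-is.
Row 8: chart row 2, WS - tiled (columns 1-8): K YO P K K YO P K; work from column 8 back to 1 with K<->P swapped.
Row 9: chart row 3, RS - tile across columns 1-8 and work as-is.
Row 10: chart row 4, WS - tiled (columns 1-8): K YO P YO K YO P YO; work from column 8 back to 1 with K<->P swapped.

Rows as worked:
P P K P P P K P
P K YO P P K YO P
P P P K P P P K
YO K YO P YO K YO P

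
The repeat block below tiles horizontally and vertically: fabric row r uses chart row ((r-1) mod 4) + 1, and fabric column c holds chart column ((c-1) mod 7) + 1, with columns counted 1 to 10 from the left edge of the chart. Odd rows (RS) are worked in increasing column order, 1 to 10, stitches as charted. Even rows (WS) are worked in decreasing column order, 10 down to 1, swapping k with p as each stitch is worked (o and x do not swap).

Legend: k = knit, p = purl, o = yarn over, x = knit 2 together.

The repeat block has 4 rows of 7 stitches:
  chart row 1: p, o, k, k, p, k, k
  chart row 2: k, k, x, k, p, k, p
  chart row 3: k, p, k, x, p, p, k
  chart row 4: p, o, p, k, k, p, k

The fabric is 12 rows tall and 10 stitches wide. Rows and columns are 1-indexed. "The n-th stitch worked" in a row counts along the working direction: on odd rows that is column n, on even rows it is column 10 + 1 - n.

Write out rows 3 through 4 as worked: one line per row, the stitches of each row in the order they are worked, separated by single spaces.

== ROWS AS WORKED ==
k p k x p p k k p k
k o k p k p p k o k

Derivation:
Row 3: chart row 3, RS - tile across columns 1-10 and work as-is.
Row 4: chart row 4, WS - tiled (columns 1-10): p o p k k p k p o p; work from column 10 back to 1 with k<->p swapped.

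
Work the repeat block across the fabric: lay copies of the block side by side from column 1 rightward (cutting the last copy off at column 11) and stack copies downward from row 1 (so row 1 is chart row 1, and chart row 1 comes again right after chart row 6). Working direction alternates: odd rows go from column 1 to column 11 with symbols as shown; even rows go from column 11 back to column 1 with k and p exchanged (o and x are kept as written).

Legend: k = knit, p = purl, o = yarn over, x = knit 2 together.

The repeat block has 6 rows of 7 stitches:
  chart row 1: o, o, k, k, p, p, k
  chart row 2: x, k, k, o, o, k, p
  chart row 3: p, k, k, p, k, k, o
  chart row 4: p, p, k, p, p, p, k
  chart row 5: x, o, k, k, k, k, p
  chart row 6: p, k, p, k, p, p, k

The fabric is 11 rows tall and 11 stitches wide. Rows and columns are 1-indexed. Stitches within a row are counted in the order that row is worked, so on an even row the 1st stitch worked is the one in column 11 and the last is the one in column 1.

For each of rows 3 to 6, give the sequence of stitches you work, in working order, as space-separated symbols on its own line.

Row 3: chart row 3, RS - tile across columns 1-11 and work as-is.
Row 4: chart row 4, WS - tiled (columns 1-11): p p k p p p k p p k p; work from column 11 back to 1 with k<->p swapped.
Row 5: chart row 5, RS - tile across columns 1-11 and work as-is.
Row 6: chart row 6, WS - tiled (columns 1-11): p k p k p p k p k p k; work from column 11 back to 1 with k<->p swapped.

== ROWS AS WORKED ==
p k k p k k o p k k p
k p k k p k k k p k k
x o k k k k p x o k k
p k p k p k k p k p k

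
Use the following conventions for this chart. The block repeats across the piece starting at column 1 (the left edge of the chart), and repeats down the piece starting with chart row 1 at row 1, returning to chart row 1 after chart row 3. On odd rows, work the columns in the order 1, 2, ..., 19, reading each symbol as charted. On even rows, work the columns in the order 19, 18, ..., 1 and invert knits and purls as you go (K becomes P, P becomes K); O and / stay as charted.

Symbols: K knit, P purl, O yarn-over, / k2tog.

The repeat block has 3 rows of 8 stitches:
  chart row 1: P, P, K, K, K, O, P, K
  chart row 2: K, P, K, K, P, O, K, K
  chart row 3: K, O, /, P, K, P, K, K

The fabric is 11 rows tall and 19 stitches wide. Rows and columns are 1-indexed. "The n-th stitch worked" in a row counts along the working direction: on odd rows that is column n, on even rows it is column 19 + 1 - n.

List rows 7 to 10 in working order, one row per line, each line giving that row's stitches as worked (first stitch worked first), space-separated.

Result:
P P K K K O P K P P K K K O P K P P K
P K P P P O K P P K P P P O K P P K P
K O / P K P K K K O / P K P K K K O /
P K K P K O P P P K K P K O P P P K K

Derivation:
Row 7: chart row 1, RS - tile across columns 1-19 and work as-is.
Row 8: chart row 2, WS - tiled (columns 1-19): K P K K P O K K K P K K P O K K K P K; work from column 19 back to 1 with K<->P swapped.
Row 9: chart row 3, RS - tile across columns 1-19 and work as-is.
Row 10: chart row 1, WS - tiled (columns 1-19): P P K K K O P K P P K K K O P K P P K; work from column 19 back to 1 with K<->P swapped.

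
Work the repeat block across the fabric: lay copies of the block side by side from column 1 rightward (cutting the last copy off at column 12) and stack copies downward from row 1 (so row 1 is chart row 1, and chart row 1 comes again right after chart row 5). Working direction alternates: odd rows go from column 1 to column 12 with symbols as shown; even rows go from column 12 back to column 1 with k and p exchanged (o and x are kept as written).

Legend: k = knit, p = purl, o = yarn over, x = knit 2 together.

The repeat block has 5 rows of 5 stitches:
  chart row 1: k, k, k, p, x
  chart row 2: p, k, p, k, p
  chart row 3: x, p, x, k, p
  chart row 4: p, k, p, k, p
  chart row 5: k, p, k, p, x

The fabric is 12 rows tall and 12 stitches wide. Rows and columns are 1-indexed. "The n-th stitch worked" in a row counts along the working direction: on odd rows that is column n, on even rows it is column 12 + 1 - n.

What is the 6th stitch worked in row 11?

Row 11 uses chart row ((11-1) mod 5)+1 = 1. Row 11 is odd, so RS.
Chart row 1 tiled across columns 1-12: k k k p x k k k p x k k
RS: work column 1 to column 12, symbols as charted — the tiled row is the row as worked.
Stitch 6 in working order -> k

== STITCH ==
k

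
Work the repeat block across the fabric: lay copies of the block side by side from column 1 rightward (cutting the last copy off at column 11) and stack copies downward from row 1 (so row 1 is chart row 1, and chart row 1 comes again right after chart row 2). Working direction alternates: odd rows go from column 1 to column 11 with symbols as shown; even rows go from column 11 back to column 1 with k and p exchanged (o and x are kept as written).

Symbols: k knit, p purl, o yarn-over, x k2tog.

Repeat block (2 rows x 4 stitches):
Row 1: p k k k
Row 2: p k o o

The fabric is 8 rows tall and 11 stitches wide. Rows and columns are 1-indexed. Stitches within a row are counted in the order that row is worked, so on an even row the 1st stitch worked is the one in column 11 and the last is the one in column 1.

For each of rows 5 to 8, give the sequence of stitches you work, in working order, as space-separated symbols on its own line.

Row 5: chart row 1, RS - tile across columns 1-11 and work as-is.
Row 6: chart row 2, WS - tiled (columns 1-11): p k o o p k o o p k o; work from column 11 back to 1 with k<->p swapped.
Row 7: chart row 1, RS - tile across columns 1-11 and work as-is.
Row 8: chart row 2, WS - tiled (columns 1-11): p k o o p k o o p k o; work from column 11 back to 1 with k<->p swapped.

Rows as worked:
p k k k p k k k p k k
o p k o o p k o o p k
p k k k p k k k p k k
o p k o o p k o o p k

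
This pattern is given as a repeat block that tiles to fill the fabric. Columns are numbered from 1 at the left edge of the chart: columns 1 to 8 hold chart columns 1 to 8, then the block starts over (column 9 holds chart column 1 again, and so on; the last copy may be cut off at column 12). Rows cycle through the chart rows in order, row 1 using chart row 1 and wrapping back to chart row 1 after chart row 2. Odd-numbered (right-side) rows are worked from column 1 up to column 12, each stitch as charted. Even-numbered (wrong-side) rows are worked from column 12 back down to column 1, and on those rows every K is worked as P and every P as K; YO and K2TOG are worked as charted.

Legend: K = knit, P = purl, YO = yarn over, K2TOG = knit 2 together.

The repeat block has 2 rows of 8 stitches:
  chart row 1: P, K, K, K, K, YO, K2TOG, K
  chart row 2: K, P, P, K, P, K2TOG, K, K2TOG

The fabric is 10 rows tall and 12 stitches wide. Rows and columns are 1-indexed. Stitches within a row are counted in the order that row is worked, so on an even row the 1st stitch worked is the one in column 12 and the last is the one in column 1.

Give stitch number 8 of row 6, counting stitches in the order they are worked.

Stitch:
K

Derivation:
Row 6 uses chart row ((6-1) mod 2)+1 = 2. Row 6 is even, so WS.
Chart row 2 tiled across columns 1-12: K P P K P K2TOG K K2TOG K P P K
Wrong side: read the tiled row from column 12 down to 1 and exchange K with P (leave YO, K2TOG).
Row 6 as worked: P K K P K2TOG P K2TOG K P K K P
Counting 8 along the worked row gives K.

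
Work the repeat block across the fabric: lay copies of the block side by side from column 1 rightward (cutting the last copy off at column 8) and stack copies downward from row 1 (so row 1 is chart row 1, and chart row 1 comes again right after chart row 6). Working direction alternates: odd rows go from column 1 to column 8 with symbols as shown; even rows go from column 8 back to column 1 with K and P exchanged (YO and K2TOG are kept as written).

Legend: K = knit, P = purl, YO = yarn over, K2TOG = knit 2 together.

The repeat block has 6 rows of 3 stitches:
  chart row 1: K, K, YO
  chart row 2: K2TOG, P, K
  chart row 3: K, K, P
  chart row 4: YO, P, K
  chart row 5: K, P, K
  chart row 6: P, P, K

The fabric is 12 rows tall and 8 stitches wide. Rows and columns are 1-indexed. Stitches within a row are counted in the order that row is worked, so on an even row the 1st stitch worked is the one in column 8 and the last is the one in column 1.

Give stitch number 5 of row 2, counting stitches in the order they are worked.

Result:
K2TOG

Derivation:
Row 2 uses chart row ((2-1) mod 6)+1 = 2. Row 2 is even, so WS.
Chart row 2 tiled across columns 1-8: K2TOG P K K2TOG P K K2TOG P
WS: work from column 8 back to column 1 (reverse the tiled row), swapping K<->P (YO and K2TOG unchanged).
Row 2 as worked: K K2TOG P K K2TOG P K K2TOG
The 5th stitch worked is K2TOG.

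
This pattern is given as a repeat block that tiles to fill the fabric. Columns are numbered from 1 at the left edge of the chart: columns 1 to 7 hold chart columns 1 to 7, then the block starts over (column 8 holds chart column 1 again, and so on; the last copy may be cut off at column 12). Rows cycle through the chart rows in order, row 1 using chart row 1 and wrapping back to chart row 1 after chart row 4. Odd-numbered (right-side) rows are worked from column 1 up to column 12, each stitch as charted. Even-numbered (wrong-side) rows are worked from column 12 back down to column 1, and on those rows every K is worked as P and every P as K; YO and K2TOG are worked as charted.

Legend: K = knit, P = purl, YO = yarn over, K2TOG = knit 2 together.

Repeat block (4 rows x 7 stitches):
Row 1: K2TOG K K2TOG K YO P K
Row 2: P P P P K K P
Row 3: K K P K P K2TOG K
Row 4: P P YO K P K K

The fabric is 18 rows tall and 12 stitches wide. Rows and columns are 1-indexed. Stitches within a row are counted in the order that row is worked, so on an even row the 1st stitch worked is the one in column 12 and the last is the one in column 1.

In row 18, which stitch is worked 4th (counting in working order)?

For row 18: chart row = ((18-1) mod 4) + 1 = 2; this is a WS (even) row.
Chart row 2 tiled across columns 1-12: P P P P K K P P P P P K
WS: work from column 12 back to column 1 (reverse the tiled row), swapping K<->P (YO and K2TOG unchanged).
Row 18 as worked: P K K K K K P P K K K K
Stitch 4 in working order -> K

Stitch:
K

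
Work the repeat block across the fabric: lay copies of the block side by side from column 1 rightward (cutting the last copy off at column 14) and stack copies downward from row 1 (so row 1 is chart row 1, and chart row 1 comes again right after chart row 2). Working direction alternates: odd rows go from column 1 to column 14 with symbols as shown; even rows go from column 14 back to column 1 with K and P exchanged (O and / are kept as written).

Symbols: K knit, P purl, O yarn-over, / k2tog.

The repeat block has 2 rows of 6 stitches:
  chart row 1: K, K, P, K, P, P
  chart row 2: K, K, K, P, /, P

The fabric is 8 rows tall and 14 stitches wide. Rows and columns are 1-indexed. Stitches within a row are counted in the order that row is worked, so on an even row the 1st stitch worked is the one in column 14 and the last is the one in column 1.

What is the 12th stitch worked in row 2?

Result:
P

Derivation:
Row 2: (2-1) mod 2 = 1, so use chart row 2. Even row -> WS.
Chart row 2 tiled across columns 1-14: K K K P / P K K K P / P K K
Wrong side: read the tiled row from column 14 down to 1 and exchange K with P (leave O, /).
Row 2 as worked: P P K / K P P P K / K P P P
Counting 12 along the worked row gives P.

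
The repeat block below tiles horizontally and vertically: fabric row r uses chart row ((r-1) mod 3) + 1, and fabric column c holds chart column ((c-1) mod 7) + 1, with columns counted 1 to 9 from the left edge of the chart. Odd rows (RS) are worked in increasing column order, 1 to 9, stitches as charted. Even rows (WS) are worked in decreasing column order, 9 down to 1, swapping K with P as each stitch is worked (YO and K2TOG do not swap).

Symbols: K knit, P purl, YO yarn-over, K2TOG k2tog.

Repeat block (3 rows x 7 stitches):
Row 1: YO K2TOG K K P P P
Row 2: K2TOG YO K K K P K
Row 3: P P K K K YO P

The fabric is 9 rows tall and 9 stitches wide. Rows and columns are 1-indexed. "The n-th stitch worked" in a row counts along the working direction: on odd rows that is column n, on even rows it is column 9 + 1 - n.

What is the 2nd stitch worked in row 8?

Stitch:
K2TOG

Derivation:
Row 8 uses chart row ((8-1) mod 3)+1 = 2. Row 8 is even, so WS.
Chart row 2 tiled across columns 1-9: K2TOG YO K K K P K K2TOG YO
Wrong side: read the tiled row from column 9 down to 1 and exchange K with P (leave YO, K2TOG).
Row 8 as worked: YO K2TOG P K P P P YO K2TOG
Counting 2 along the worked row gives K2TOG.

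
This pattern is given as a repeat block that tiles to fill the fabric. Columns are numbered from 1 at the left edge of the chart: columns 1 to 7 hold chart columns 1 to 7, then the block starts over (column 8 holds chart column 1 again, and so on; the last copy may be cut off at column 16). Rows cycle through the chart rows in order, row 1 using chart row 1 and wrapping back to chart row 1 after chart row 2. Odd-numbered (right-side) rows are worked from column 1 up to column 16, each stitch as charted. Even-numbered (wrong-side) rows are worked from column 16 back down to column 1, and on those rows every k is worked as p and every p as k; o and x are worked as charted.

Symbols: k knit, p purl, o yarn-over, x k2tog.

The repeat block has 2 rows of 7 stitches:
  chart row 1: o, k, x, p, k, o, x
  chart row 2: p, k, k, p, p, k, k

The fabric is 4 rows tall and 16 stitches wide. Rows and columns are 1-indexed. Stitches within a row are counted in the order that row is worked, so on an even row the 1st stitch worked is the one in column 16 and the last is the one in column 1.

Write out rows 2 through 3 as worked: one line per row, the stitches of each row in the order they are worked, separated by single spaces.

Result:
p k p p k k p p k p p k k p p k
o k x p k o x o k x p k o x o k

Derivation:
Row 2: chart row 2, WS - tiled (columns 1-16): p k k p p k k p k k p p k k p k; work from column 16 back to 1 with k<->p swapped.
Row 3: chart row 1, RS - tile across columns 1-16 and work as-is.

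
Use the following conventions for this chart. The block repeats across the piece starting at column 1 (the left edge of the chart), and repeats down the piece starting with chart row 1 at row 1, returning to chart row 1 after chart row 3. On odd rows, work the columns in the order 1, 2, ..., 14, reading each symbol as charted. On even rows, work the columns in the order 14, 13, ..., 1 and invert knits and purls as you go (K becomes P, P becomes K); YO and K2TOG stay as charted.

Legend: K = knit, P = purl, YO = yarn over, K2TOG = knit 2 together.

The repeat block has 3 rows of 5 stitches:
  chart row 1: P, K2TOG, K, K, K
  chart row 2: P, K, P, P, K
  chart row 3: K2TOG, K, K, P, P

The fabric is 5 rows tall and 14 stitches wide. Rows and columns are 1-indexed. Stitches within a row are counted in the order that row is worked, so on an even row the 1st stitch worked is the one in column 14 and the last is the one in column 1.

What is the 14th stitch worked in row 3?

For row 3: chart row = ((3-1) mod 3) + 1 = 3; this is a RS (odd) row.
Chart row 3 tiled across columns 1-14: K2TOG K K P P K2TOG K K P P K2TOG K K P
RS: work column 1 to column 14, symbols as charted — the tiled row is the row as worked.
Stitch 14 in working order -> P

== STITCH ==
P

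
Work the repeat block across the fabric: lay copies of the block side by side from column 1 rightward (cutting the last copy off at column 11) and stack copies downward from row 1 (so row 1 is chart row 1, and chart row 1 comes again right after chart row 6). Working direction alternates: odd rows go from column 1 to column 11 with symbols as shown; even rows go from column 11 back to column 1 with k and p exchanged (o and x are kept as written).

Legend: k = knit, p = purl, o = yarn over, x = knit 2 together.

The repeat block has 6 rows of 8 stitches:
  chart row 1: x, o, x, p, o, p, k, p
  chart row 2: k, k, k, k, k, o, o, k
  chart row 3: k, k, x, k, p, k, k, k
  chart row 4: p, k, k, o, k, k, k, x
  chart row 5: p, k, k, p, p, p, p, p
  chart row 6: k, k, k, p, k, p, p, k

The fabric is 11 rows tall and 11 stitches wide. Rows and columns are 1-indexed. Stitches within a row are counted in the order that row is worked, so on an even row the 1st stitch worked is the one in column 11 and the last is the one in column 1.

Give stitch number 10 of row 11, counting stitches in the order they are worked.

Stitch:
k

Derivation:
Row 11: (11-1) mod 6 = 4, so use chart row 5. Odd row -> RS.
Chart row 5 tiled across columns 1-11: p k k p p p p p p k k
RS: work column 1 to column 11, symbols as charted — the tiled row is the row as worked.
The 10th stitch worked is k.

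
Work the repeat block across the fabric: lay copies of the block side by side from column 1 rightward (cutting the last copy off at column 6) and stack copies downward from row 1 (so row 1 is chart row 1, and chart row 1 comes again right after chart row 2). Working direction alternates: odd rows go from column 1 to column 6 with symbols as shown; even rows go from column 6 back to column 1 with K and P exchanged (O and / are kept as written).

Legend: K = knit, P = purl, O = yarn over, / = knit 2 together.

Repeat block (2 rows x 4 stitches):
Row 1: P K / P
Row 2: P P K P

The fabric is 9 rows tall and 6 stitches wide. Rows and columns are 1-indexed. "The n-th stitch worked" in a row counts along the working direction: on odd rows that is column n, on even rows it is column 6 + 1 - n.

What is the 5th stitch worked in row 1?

== STITCH ==
P

Derivation:
For row 1: chart row = ((1-1) mod 2) + 1 = 1; this is a RS (odd) row.
Chart row 1 tiled across columns 1-6: P K / P P K
Right side: take the tiled row as-is (worked left to right from column 1).
Counting 5 along the worked row gives P.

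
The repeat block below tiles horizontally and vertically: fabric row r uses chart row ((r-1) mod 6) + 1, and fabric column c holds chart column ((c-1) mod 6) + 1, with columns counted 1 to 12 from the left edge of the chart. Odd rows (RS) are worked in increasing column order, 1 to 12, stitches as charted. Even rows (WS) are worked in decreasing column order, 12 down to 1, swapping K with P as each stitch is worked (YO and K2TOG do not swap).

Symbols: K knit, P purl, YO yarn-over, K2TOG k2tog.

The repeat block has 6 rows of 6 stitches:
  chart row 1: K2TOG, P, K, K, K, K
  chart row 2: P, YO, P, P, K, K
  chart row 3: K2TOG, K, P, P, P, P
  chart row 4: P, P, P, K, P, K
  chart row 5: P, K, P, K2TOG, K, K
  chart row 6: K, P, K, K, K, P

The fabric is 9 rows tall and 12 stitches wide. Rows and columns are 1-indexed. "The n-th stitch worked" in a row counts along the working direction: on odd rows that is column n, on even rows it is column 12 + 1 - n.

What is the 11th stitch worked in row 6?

Row 6: (6-1) mod 6 = 5, so use chart row 6. Even row -> WS.
Chart row 6 tiled across columns 1-12: K P K K K P K P K K K P
WS row: flip the tiled sequence (start at column 12) and apply K<->P; YO and K2TOG stay.
Row 6 as worked: K P P P K P K P P P K P
Stitch 11 in working order -> K

Result:
K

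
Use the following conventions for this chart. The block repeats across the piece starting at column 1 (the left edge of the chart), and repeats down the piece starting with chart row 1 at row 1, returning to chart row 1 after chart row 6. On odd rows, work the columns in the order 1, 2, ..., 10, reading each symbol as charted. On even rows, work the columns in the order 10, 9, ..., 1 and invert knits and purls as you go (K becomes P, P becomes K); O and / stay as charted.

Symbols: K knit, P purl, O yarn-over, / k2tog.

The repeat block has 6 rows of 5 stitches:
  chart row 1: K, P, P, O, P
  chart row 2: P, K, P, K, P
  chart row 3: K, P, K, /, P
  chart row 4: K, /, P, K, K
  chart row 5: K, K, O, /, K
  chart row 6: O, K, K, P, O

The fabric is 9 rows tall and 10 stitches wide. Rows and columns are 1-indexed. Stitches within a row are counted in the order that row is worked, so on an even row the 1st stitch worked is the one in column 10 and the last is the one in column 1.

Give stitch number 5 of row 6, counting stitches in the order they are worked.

Stitch:
O

Derivation:
Row 6 uses chart row ((6-1) mod 6)+1 = 6. Row 6 is even, so WS.
Chart row 6 tiled across columns 1-10: O K K P O O K K P O
WS row: flip the tiled sequence (start at column 10) and apply K<->P; O and / stay.
Row 6 as worked: O K P P O O K P P O
Stitch 5 in working order -> O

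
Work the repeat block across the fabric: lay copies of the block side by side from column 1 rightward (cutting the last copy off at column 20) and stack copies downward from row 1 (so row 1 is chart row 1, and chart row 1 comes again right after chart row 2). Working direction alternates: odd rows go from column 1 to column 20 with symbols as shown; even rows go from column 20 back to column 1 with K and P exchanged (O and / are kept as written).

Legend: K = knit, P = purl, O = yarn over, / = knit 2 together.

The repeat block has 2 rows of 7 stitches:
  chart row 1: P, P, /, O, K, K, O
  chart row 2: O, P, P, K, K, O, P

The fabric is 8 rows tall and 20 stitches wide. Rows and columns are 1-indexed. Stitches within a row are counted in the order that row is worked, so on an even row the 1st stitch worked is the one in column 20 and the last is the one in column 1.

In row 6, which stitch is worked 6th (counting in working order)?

Result:
O

Derivation:
For row 6: chart row = ((6-1) mod 2) + 1 = 2; this is a WS (even) row.
Chart row 2 tiled across columns 1-20: O P P K K O P O P P K K O P O P P K K O
WS row: flip the tiled sequence (start at column 20) and apply K<->P; O and / stay.
Row 6 as worked: O P P K K O K O P P K K O K O P P K K O
Counting 6 along the worked row gives O.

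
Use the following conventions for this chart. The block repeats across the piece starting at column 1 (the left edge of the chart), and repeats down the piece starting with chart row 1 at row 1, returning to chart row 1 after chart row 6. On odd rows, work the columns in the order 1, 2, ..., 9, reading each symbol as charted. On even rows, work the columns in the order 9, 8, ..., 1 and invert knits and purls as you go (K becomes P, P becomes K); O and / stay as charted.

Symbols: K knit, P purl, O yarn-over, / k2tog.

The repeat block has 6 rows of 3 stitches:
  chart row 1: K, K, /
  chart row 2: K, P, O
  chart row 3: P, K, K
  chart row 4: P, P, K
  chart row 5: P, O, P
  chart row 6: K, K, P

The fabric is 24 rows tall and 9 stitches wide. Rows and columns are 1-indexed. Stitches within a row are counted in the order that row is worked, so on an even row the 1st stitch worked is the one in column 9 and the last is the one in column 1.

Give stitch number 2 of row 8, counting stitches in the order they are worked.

Row 8 uses chart row ((8-1) mod 6)+1 = 2. Row 8 is even, so WS.
Chart row 2 tiled across columns 1-9: K P O K P O K P O
WS: work from column 9 back to column 1 (reverse the tiled row), swapping K<->P (O and / unchanged).
Row 8 as worked: O K P O K P O K P
The 2nd stitch worked is K.

Stitch:
K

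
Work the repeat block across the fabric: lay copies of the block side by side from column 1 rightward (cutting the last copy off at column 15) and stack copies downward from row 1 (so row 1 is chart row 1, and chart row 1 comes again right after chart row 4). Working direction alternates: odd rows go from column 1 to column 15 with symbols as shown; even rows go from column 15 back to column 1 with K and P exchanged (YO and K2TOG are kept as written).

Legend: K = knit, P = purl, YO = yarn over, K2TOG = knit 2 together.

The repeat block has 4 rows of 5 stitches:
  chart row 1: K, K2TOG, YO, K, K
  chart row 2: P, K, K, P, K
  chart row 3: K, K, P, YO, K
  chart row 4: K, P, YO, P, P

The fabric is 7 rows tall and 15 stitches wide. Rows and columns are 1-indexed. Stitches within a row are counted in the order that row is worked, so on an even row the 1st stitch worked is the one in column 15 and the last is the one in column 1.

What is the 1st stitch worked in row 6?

Row 6 uses chart row ((6-1) mod 4)+1 = 2. Row 6 is even, so WS.
Chart row 2 tiled across columns 1-15: P K K P K P K K P K P K K P K
WS row: flip the tiled sequence (start at column 15) and apply K<->P; YO and K2TOG stay.
Row 6 as worked: P K P P K P K P P K P K P P K
Counting 1 along the worked row gives P.

Result:
P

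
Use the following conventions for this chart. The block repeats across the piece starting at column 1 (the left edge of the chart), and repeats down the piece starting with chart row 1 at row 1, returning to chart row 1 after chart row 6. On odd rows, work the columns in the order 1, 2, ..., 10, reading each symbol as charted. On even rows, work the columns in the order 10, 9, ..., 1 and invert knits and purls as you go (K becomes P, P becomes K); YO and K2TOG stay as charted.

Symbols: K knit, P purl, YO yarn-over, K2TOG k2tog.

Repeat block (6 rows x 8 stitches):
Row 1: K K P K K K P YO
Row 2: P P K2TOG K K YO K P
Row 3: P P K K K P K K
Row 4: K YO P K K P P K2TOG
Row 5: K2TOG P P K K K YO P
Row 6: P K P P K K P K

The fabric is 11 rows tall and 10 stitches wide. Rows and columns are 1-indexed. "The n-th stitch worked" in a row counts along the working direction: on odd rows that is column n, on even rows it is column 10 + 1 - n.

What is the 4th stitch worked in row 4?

Row 4: (4-1) mod 6 = 3, so use chart row 4. Even row -> WS.
Chart row 4 tiled across columns 1-10: K YO P K K P P K2TOG K YO
WS row: flip the tiled sequence (start at column 10) and apply K<->P; YO and K2TOG stay.
Row 4 as worked: YO P K2TOG K K P P K YO P
The 4th stitch worked is K.

Result:
K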